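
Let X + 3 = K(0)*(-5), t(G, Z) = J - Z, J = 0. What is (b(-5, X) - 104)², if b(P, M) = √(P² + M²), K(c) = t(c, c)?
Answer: (104 - √34)² ≈ 9637.2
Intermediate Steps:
t(G, Z) = -Z (t(G, Z) = 0 - Z = -Z)
K(c) = -c
X = -3 (X = -3 - 1*0*(-5) = -3 + 0*(-5) = -3 + 0 = -3)
b(P, M) = √(M² + P²)
(b(-5, X) - 104)² = (√((-3)² + (-5)²) - 104)² = (√(9 + 25) - 104)² = (√34 - 104)² = (-104 + √34)²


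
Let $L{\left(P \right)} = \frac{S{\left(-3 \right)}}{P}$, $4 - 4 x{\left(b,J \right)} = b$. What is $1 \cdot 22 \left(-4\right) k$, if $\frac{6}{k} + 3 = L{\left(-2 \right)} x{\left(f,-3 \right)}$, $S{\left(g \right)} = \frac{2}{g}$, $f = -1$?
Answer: $\frac{6336}{31} \approx 204.39$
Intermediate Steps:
$x{\left(b,J \right)} = 1 - \frac{b}{4}$
$L{\left(P \right)} = - \frac{2}{3 P}$ ($L{\left(P \right)} = \frac{2 \frac{1}{-3}}{P} = \frac{2 \left(- \frac{1}{3}\right)}{P} = - \frac{2}{3 P}$)
$k = - \frac{72}{31}$ ($k = \frac{6}{-3 + - \frac{2}{3 \left(-2\right)} \left(1 - - \frac{1}{4}\right)} = \frac{6}{-3 + \left(- \frac{2}{3}\right) \left(- \frac{1}{2}\right) \left(1 + \frac{1}{4}\right)} = \frac{6}{-3 + \frac{1}{3} \cdot \frac{5}{4}} = \frac{6}{-3 + \frac{5}{12}} = \frac{6}{- \frac{31}{12}} = 6 \left(- \frac{12}{31}\right) = - \frac{72}{31} \approx -2.3226$)
$1 \cdot 22 \left(-4\right) k = 1 \cdot 22 \left(-4\right) \left(- \frac{72}{31}\right) = 22 \left(-4\right) \left(- \frac{72}{31}\right) = \left(-88\right) \left(- \frac{72}{31}\right) = \frac{6336}{31}$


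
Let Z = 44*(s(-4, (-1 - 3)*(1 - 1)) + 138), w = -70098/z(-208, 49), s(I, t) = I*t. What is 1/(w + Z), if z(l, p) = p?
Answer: 7/32490 ≈ 0.00021545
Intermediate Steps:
w = -10014/7 (w = -70098/49 = -70098*1/49 = -10014/7 ≈ -1430.6)
Z = 6072 (Z = 44*(-4*(-1 - 3)*(1 - 1) + 138) = 44*(-(-16)*0 + 138) = 44*(-4*0 + 138) = 44*(0 + 138) = 44*138 = 6072)
1/(w + Z) = 1/(-10014/7 + 6072) = 1/(32490/7) = 7/32490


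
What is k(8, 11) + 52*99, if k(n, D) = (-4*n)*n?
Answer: 4892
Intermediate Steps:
k(n, D) = -4*n²
k(8, 11) + 52*99 = -4*8² + 52*99 = -4*64 + 5148 = -256 + 5148 = 4892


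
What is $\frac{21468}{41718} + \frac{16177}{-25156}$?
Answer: $- \frac{22470513}{174909668} \approx -0.12847$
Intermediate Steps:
$\frac{21468}{41718} + \frac{16177}{-25156} = 21468 \cdot \frac{1}{41718} + 16177 \left(- \frac{1}{25156}\right) = \frac{3578}{6953} - \frac{16177}{25156} = - \frac{22470513}{174909668}$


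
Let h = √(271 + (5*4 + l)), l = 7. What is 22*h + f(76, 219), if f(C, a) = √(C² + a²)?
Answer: √53737 + 22*√298 ≈ 611.59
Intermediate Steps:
h = √298 (h = √(271 + (5*4 + 7)) = √(271 + (20 + 7)) = √(271 + 27) = √298 ≈ 17.263)
22*h + f(76, 219) = 22*√298 + √(76² + 219²) = 22*√298 + √(5776 + 47961) = 22*√298 + √53737 = √53737 + 22*√298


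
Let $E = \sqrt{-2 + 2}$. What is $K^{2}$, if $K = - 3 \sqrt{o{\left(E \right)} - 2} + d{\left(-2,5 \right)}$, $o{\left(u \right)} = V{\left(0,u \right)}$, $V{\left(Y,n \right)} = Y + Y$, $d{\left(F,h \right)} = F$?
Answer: $-14 + 12 i \sqrt{2} \approx -14.0 + 16.971 i$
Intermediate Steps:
$V{\left(Y,n \right)} = 2 Y$
$E = 0$ ($E = \sqrt{0} = 0$)
$o{\left(u \right)} = 0$ ($o{\left(u \right)} = 2 \cdot 0 = 0$)
$K = -2 - 3 i \sqrt{2}$ ($K = - 3 \sqrt{0 - 2} - 2 = - 3 \sqrt{-2} - 2 = - 3 i \sqrt{2} - 2 = -2 - 3 i \sqrt{2} \approx -2.0 - 4.2426 i$)
$K^{2} = \left(-2 - 3 i \sqrt{2}\right)^{2}$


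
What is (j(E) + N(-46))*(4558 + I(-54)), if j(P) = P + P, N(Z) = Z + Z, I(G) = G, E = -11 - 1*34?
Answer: -819728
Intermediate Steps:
E = -45 (E = -11 - 34 = -45)
N(Z) = 2*Z
j(P) = 2*P
(j(E) + N(-46))*(4558 + I(-54)) = (2*(-45) + 2*(-46))*(4558 - 54) = (-90 - 92)*4504 = -182*4504 = -819728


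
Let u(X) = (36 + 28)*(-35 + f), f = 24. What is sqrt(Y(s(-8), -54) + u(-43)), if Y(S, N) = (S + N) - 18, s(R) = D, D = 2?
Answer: 3*I*sqrt(86) ≈ 27.821*I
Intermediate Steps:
s(R) = 2
Y(S, N) = -18 + N + S (Y(S, N) = (N + S) - 18 = -18 + N + S)
u(X) = -704 (u(X) = (36 + 28)*(-35 + 24) = 64*(-11) = -704)
sqrt(Y(s(-8), -54) + u(-43)) = sqrt((-18 - 54 + 2) - 704) = sqrt(-70 - 704) = sqrt(-774) = 3*I*sqrt(86)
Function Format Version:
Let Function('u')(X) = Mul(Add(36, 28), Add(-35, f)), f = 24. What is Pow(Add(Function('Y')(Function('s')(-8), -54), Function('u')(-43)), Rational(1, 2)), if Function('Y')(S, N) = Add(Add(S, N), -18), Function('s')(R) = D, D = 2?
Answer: Mul(3, I, Pow(86, Rational(1, 2))) ≈ Mul(27.821, I)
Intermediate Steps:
Function('s')(R) = 2
Function('Y')(S, N) = Add(-18, N, S) (Function('Y')(S, N) = Add(Add(N, S), -18) = Add(-18, N, S))
Function('u')(X) = -704 (Function('u')(X) = Mul(Add(36, 28), Add(-35, 24)) = Mul(64, -11) = -704)
Pow(Add(Function('Y')(Function('s')(-8), -54), Function('u')(-43)), Rational(1, 2)) = Pow(Add(Add(-18, -54, 2), -704), Rational(1, 2)) = Pow(Add(-70, -704), Rational(1, 2)) = Pow(-774, Rational(1, 2)) = Mul(3, I, Pow(86, Rational(1, 2)))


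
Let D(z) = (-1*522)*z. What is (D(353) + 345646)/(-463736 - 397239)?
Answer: -32276/172195 ≈ -0.18744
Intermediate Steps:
D(z) = -522*z
(D(353) + 345646)/(-463736 - 397239) = (-522*353 + 345646)/(-463736 - 397239) = (-184266 + 345646)/(-860975) = 161380*(-1/860975) = -32276/172195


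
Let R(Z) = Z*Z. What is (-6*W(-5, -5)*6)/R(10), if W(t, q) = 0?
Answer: 0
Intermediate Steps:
R(Z) = Z**2
(-6*W(-5, -5)*6)/R(10) = (-6*0*6)/(10**2) = (0*6)/100 = 0*(1/100) = 0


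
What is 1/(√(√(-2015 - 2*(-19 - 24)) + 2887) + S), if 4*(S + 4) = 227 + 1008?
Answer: 1/(1219/4 + √(2887 + I*√1929)) ≈ 0.0027895 - 3.18e-6*I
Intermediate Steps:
S = 1219/4 (S = -4 + (227 + 1008)/4 = -4 + (¼)*1235 = -4 + 1235/4 = 1219/4 ≈ 304.75)
1/(√(√(-2015 - 2*(-19 - 24)) + 2887) + S) = 1/(√(√(-2015 - 2*(-19 - 24)) + 2887) + 1219/4) = 1/(√(√(-2015 - 2*(-43)) + 2887) + 1219/4) = 1/(√(√(-2015 + 86) + 2887) + 1219/4) = 1/(√(√(-1929) + 2887) + 1219/4) = 1/(√(I*√1929 + 2887) + 1219/4) = 1/(√(2887 + I*√1929) + 1219/4) = 1/(1219/4 + √(2887 + I*√1929))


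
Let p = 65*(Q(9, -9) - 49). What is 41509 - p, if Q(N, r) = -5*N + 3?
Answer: 47424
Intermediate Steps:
Q(N, r) = 3 - 5*N
p = -5915 (p = 65*((3 - 5*9) - 49) = 65*((3 - 45) - 49) = 65*(-42 - 49) = 65*(-91) = -5915)
41509 - p = 41509 - 1*(-5915) = 41509 + 5915 = 47424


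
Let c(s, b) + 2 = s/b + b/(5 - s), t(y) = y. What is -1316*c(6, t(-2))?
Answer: 3948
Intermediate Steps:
c(s, b) = -2 + b/(5 - s) + s/b (c(s, b) = -2 + (s/b + b/(5 - s)) = -2 + (b/(5 - s) + s/b) = -2 + b/(5 - s) + s/b)
-1316*c(6, t(-2)) = -1316*(6**2 - 1*(-2)**2 - 5*6 + 10*(-2) - 2*(-2)*6)/((-2)*(-5 + 6)) = -(-658)*(36 - 1*4 - 30 - 20 + 24)/1 = -(-658)*(36 - 4 - 30 - 20 + 24) = -(-658)*6 = -1316*(-3) = 3948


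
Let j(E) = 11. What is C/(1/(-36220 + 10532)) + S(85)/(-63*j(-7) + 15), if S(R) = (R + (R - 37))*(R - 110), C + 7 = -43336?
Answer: 754881802477/678 ≈ 1.1134e+9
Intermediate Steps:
C = -43343 (C = -7 - 43336 = -43343)
S(R) = (-110 + R)*(-37 + 2*R) (S(R) = (R + (-37 + R))*(-110 + R) = (-37 + 2*R)*(-110 + R) = (-110 + R)*(-37 + 2*R))
C/(1/(-36220 + 10532)) + S(85)/(-63*j(-7) + 15) = -43343/(1/(-36220 + 10532)) + (4070 - 257*85 + 2*85²)/(-63*11 + 15) = -43343/(1/(-25688)) + (4070 - 21845 + 2*7225)/(-693 + 15) = -43343/(-1/25688) + (4070 - 21845 + 14450)/(-678) = -43343*(-25688) - 3325*(-1/678) = 1113394984 + 3325/678 = 754881802477/678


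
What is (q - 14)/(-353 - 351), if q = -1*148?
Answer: 81/352 ≈ 0.23011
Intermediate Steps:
q = -148
(q - 14)/(-353 - 351) = (-148 - 14)/(-353 - 351) = -162/(-704) = -162*(-1/704) = 81/352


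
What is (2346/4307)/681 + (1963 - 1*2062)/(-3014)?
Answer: 9013469/267886786 ≈ 0.033647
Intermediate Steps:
(2346/4307)/681 + (1963 - 1*2062)/(-3014) = (2346*(1/4307))*(1/681) + (1963 - 2062)*(-1/3014) = (2346/4307)*(1/681) - 99*(-1/3014) = 782/977689 + 9/274 = 9013469/267886786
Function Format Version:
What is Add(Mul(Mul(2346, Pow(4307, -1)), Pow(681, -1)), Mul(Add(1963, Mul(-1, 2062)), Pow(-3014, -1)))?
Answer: Rational(9013469, 267886786) ≈ 0.033647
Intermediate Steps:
Add(Mul(Mul(2346, Pow(4307, -1)), Pow(681, -1)), Mul(Add(1963, Mul(-1, 2062)), Pow(-3014, -1))) = Add(Mul(Mul(2346, Rational(1, 4307)), Rational(1, 681)), Mul(Add(1963, -2062), Rational(-1, 3014))) = Add(Mul(Rational(2346, 4307), Rational(1, 681)), Mul(-99, Rational(-1, 3014))) = Add(Rational(782, 977689), Rational(9, 274)) = Rational(9013469, 267886786)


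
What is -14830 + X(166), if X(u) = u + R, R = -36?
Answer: -14700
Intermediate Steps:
X(u) = -36 + u (X(u) = u - 36 = -36 + u)
-14830 + X(166) = -14830 + (-36 + 166) = -14830 + 130 = -14700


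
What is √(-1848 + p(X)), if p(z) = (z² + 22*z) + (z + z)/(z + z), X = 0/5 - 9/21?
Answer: 2*I*√22739/7 ≈ 43.084*I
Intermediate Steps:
X = -3/7 (X = 0*(⅕) - 9*1/21 = 0 - 3/7 = -3/7 ≈ -0.42857)
p(z) = 1 + z² + 22*z (p(z) = (z² + 22*z) + (2*z)/((2*z)) = (z² + 22*z) + (2*z)*(1/(2*z)) = (z² + 22*z) + 1 = 1 + z² + 22*z)
√(-1848 + p(X)) = √(-1848 + (1 + (-3/7)² + 22*(-3/7))) = √(-1848 + (1 + 9/49 - 66/7)) = √(-1848 - 404/49) = √(-90956/49) = 2*I*√22739/7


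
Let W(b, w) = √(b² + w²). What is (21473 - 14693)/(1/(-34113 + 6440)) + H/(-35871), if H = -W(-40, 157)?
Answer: -187622940 + √26249/35871 ≈ -1.8762e+8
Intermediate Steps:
H = -√26249 (H = -√((-40)² + 157²) = -√(1600 + 24649) = -√26249 ≈ -162.02)
(21473 - 14693)/(1/(-34113 + 6440)) + H/(-35871) = (21473 - 14693)/(1/(-34113 + 6440)) - √26249/(-35871) = 6780/(1/(-27673)) - √26249*(-1/35871) = 6780/(-1/27673) + √26249/35871 = 6780*(-27673) + √26249/35871 = -187622940 + √26249/35871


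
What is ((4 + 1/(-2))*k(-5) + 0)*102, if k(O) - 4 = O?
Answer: -357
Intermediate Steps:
k(O) = 4 + O
((4 + 1/(-2))*k(-5) + 0)*102 = ((4 + 1/(-2))*(4 - 5) + 0)*102 = ((4 + 1*(-1/2))*(-1) + 0)*102 = ((4 - 1/2)*(-1) + 0)*102 = ((7/2)*(-1) + 0)*102 = (-7/2 + 0)*102 = -7/2*102 = -357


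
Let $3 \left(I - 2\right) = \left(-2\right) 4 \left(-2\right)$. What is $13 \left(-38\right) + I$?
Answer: $- \frac{1460}{3} \approx -486.67$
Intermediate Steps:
$I = \frac{22}{3}$ ($I = 2 + \frac{\left(-2\right) 4 \left(-2\right)}{3} = 2 + \frac{\left(-8\right) \left(-2\right)}{3} = 2 + \frac{1}{3} \cdot 16 = 2 + \frac{16}{3} = \frac{22}{3} \approx 7.3333$)
$13 \left(-38\right) + I = 13 \left(-38\right) + \frac{22}{3} = -494 + \frac{22}{3} = - \frac{1460}{3}$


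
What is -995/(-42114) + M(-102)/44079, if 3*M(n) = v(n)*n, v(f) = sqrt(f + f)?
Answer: 995/42114 - 68*I*sqrt(51)/44079 ≈ 0.023626 - 0.011017*I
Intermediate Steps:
v(f) = sqrt(2)*sqrt(f) (v(f) = sqrt(2*f) = sqrt(2)*sqrt(f))
M(n) = sqrt(2)*n**(3/2)/3 (M(n) = ((sqrt(2)*sqrt(n))*n)/3 = (sqrt(2)*n**(3/2))/3 = sqrt(2)*n**(3/2)/3)
-995/(-42114) + M(-102)/44079 = -995/(-42114) + (sqrt(2)*(-102)**(3/2)/3)/44079 = -995*(-1/42114) + (sqrt(2)*(-102*I*sqrt(102))/3)*(1/44079) = 995/42114 - 68*I*sqrt(51)*(1/44079) = 995/42114 - 68*I*sqrt(51)/44079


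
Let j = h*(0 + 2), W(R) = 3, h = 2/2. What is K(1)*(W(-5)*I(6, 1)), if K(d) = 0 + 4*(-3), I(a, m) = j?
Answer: -72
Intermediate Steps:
h = 1 (h = 2*(½) = 1)
j = 2 (j = 1*(0 + 2) = 1*2 = 2)
I(a, m) = 2
K(d) = -12 (K(d) = 0 - 12 = -12)
K(1)*(W(-5)*I(6, 1)) = -36*2 = -12*6 = -72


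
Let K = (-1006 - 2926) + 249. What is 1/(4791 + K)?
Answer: 1/1108 ≈ 0.00090253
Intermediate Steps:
K = -3683 (K = -3932 + 249 = -3683)
1/(4791 + K) = 1/(4791 - 3683) = 1/1108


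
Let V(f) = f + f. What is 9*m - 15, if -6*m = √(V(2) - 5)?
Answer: -15 - 3*I/2 ≈ -15.0 - 1.5*I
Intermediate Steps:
V(f) = 2*f
m = -I/6 (m = -√(2*2 - 5)/6 = -√(4 - 5)/6 = -I/6 ≈ -0.16667*I)
9*m - 15 = 9*(-I/6) - 15 = -3*I/2 - 15 = -15 - 3*I/2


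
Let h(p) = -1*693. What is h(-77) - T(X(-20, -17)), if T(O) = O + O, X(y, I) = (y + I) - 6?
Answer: -607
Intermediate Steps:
h(p) = -693
X(y, I) = -6 + I + y (X(y, I) = (I + y) - 6 = -6 + I + y)
T(O) = 2*O
h(-77) - T(X(-20, -17)) = -693 - 2*(-6 - 17 - 20) = -693 - 2*(-43) = -693 - 1*(-86) = -693 + 86 = -607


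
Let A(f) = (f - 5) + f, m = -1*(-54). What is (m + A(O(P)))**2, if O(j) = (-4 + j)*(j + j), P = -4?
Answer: 31329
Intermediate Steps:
O(j) = 2*j*(-4 + j) (O(j) = (-4 + j)*(2*j) = 2*j*(-4 + j))
m = 54
A(f) = -5 + 2*f (A(f) = (-5 + f) + f = -5 + 2*f)
(m + A(O(P)))**2 = (54 + (-5 + 2*(2*(-4)*(-4 - 4))))**2 = (54 + (-5 + 2*(2*(-4)*(-8))))**2 = (54 + (-5 + 2*64))**2 = (54 + (-5 + 128))**2 = (54 + 123)**2 = 177**2 = 31329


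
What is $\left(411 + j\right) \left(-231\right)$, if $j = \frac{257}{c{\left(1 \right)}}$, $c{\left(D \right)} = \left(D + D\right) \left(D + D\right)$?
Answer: $- \frac{439131}{4} \approx -1.0978 \cdot 10^{5}$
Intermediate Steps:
$c{\left(D \right)} = 4 D^{2}$ ($c{\left(D \right)} = 2 D 2 D = 4 D^{2}$)
$j = \frac{257}{4}$ ($j = \frac{257}{4 \cdot 1^{2}} = \frac{257}{4 \cdot 1} = \frac{257}{4} \approx 64.25$)
$\left(411 + j\right) \left(-231\right) = \left(411 + \frac{257}{4}\right) \left(-231\right) = \frac{1901}{4} \left(-231\right) = - \frac{439131}{4}$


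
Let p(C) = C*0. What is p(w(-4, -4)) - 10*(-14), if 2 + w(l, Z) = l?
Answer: 140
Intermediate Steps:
w(l, Z) = -2 + l
p(C) = 0
p(w(-4, -4)) - 10*(-14) = 0 - 10*(-14) = 0 + 140 = 140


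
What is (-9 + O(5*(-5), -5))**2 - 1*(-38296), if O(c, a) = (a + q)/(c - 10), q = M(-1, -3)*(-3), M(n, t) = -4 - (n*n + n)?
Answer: 959516/25 ≈ 38381.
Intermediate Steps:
M(n, t) = -4 - n - n**2 (M(n, t) = -4 - (n**2 + n) = -4 - (n + n**2) = -4 + (-n - n**2) = -4 - n - n**2)
q = 12 (q = (-4 - 1*(-1) - 1*(-1)**2)*(-3) = (-4 + 1 - 1*1)*(-3) = (-4 + 1 - 1)*(-3) = -4*(-3) = 12)
O(c, a) = (12 + a)/(-10 + c) (O(c, a) = (a + 12)/(c - 10) = (12 + a)/(-10 + c))
(-9 + O(5*(-5), -5))**2 - 1*(-38296) = (-9 + (12 - 5)/(-10 + 5*(-5)))**2 - 1*(-38296) = (-9 + 7/(-10 - 25))**2 + 38296 = (-9 + 7/(-35))**2 + 38296 = (-9 - 1/35*7)**2 + 38296 = (-9 - 1/5)**2 + 38296 = (-46/5)**2 + 38296 = 2116/25 + 38296 = 959516/25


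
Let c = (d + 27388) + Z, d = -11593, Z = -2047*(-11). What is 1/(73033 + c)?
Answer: 1/111345 ≈ 8.9811e-6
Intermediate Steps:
Z = 22517
c = 38312 (c = (-11593 + 27388) + 22517 = 15795 + 22517 = 38312)
1/(73033 + c) = 1/(73033 + 38312) = 1/111345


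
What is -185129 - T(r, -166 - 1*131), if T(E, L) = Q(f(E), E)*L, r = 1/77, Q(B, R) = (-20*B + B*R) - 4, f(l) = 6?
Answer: -1553537/7 ≈ -2.2193e+5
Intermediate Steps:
Q(B, R) = -4 - 20*B + B*R
r = 1/77 ≈ 0.012987
T(E, L) = L*(-124 + 6*E) (T(E, L) = (-4 - 20*6 + 6*E)*L = (-4 - 120 + 6*E)*L = (-124 + 6*E)*L = L*(-124 + 6*E))
-185129 - T(r, -166 - 1*131) = -185129 - 2*(-166 - 1*131)*(-62 + 3*(1/77)) = -185129 - 2*(-166 - 131)*(-62 + 3/77) = -185129 - 2*(-297)*(-4771)/77 = -185129 - 1*257634/7 = -185129 - 257634/7 = -1553537/7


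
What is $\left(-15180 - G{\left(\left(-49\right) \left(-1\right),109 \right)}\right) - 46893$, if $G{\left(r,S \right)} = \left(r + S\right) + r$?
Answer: $-62280$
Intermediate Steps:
$G{\left(r,S \right)} = S + 2 r$ ($G{\left(r,S \right)} = \left(S + r\right) + r = S + 2 r$)
$\left(-15180 - G{\left(\left(-49\right) \left(-1\right),109 \right)}\right) - 46893 = \left(-15180 - \left(109 + 2 \left(\left(-49\right) \left(-1\right)\right)\right)\right) - 46893 = \left(-15180 - \left(109 + 2 \cdot 49\right)\right) - 46893 = \left(-15180 - \left(109 + 98\right)\right) - 46893 = \left(-15180 - 207\right) - 46893 = -15387 - 46893 = -62280$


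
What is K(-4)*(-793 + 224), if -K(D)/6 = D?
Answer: -13656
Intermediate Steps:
K(D) = -6*D
K(-4)*(-793 + 224) = (-6*(-4))*(-793 + 224) = 24*(-569) = -13656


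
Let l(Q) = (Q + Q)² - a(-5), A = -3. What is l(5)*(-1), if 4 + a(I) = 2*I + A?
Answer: -117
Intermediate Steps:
a(I) = -7 + 2*I (a(I) = -4 + (2*I - 3) = -4 + (-3 + 2*I) = -7 + 2*I)
l(Q) = 17 + 4*Q² (l(Q) = (Q + Q)² - (-7 + 2*(-5)) = (2*Q)² - (-7 - 10) = 4*Q² - 1*(-17) = 4*Q² + 17 = 17 + 4*Q²)
l(5)*(-1) = (17 + 4*5²)*(-1) = (17 + 4*25)*(-1) = (17 + 100)*(-1) = 117*(-1) = -117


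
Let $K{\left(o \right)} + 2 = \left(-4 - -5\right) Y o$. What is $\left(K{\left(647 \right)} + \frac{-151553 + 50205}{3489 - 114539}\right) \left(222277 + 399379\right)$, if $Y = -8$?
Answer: $- \frac{178699851197056}{55525} \approx -3.2184 \cdot 10^{9}$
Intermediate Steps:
$K{\left(o \right)} = -2 - 8 o$ ($K{\left(o \right)} = -2 + \left(-4 - -5\right) \left(-8\right) o = -2 + \left(-4 + 5\right) \left(-8\right) o = -2 + 1 \left(-8\right) o = -2 - 8 o$)
$\left(K{\left(647 \right)} + \frac{-151553 + 50205}{3489 - 114539}\right) \left(222277 + 399379\right) = \left(\left(-2 - 5176\right) + \frac{-151553 + 50205}{3489 - 114539}\right) \left(222277 + 399379\right) = \left(\left(-2 - 5176\right) - \frac{101348}{-111050}\right) 621656 = \left(-5178 - - \frac{50674}{55525}\right) 621656 = \left(-5178 + \frac{50674}{55525}\right) 621656 = \left(- \frac{287457776}{55525}\right) 621656 = - \frac{178699851197056}{55525}$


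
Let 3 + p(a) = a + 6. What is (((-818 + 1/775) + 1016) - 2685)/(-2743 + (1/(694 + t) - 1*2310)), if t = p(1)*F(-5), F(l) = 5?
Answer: 1376180736/2796076775 ≈ 0.49218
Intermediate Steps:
p(a) = 3 + a (p(a) = -3 + (a + 6) = -3 + (6 + a) = 3 + a)
t = 20 (t = (3 + 1)*5 = 4*5 = 20)
(((-818 + 1/775) + 1016) - 2685)/(-2743 + (1/(694 + t) - 1*2310)) = (((-818 + 1/775) + 1016) - 2685)/(-2743 + (1/(694 + 20) - 1*2310)) = (((-818 + 1/775) + 1016) - 2685)/(-2743 + (1/714 - 2310)) = ((-633949/775 + 1016) - 2685)/(-2743 + (1/714 - 2310)) = (153451/775 - 2685)/(-2743 - 1649339/714) = -1927424/(775*(-3607841/714)) = -1927424/775*(-714/3607841) = 1376180736/2796076775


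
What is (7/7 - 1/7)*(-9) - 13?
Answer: -145/7 ≈ -20.714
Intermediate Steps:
(7/7 - 1/7)*(-9) - 13 = (7*(⅐) - 1*⅐)*(-9) - 13 = (1 - ⅐)*(-9) - 13 = (6/7)*(-9) - 13 = -54/7 - 13 = -145/7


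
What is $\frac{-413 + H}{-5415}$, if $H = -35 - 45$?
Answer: $\frac{493}{5415} \approx 0.091043$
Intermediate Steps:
$H = -80$ ($H = -35 - 45 = -80$)
$\frac{-413 + H}{-5415} = \frac{-413 - 80}{-5415} = \left(-493\right) \left(- \frac{1}{5415}\right) = \frac{493}{5415}$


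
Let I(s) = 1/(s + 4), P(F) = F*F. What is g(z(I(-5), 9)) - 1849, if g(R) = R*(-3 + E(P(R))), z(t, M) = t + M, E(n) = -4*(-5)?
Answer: -1713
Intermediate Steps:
P(F) = F²
E(n) = 20
I(s) = 1/(4 + s)
z(t, M) = M + t
g(R) = 17*R (g(R) = R*(-3 + 20) = R*17 = 17*R)
g(z(I(-5), 9)) - 1849 = 17*(9 + 1/(4 - 5)) - 1849 = 17*(9 + 1/(-1)) - 1849 = 17*(9 - 1) - 1849 = 17*8 - 1849 = 136 - 1849 = -1713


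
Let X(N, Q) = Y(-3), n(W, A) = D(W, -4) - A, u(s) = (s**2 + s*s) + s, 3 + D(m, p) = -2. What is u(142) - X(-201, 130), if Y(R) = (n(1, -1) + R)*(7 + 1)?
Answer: 40526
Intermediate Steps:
D(m, p) = -5 (D(m, p) = -3 - 2 = -5)
u(s) = s + 2*s**2 (u(s) = (s**2 + s**2) + s = 2*s**2 + s = s + 2*s**2)
n(W, A) = -5 - A
Y(R) = -32 + 8*R (Y(R) = ((-5 - 1*(-1)) + R)*(7 + 1) = ((-5 + 1) + R)*8 = (-4 + R)*8 = -32 + 8*R)
X(N, Q) = -56 (X(N, Q) = -32 + 8*(-3) = -32 - 24 = -56)
u(142) - X(-201, 130) = 142*(1 + 2*142) - 1*(-56) = 142*(1 + 284) + 56 = 142*285 + 56 = 40470 + 56 = 40526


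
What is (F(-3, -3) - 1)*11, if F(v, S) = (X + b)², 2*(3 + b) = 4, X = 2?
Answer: 0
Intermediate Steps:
b = -1 (b = -3 + (½)*4 = -3 + 2 = -1)
F(v, S) = 1 (F(v, S) = (2 - 1)² = 1² = 1)
(F(-3, -3) - 1)*11 = (1 - 1)*11 = 0*11 = 0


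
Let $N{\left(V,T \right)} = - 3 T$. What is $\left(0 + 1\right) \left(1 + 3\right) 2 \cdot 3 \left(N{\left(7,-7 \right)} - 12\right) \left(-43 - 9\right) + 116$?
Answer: $-11116$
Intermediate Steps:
$\left(0 + 1\right) \left(1 + 3\right) 2 \cdot 3 \left(N{\left(7,-7 \right)} - 12\right) \left(-43 - 9\right) + 116 = \left(0 + 1\right) \left(1 + 3\right) 2 \cdot 3 \left(\left(-3\right) \left(-7\right) - 12\right) \left(-43 - 9\right) + 116 = 1 \cdot 4 \cdot 2 \cdot 3 \left(21 - 12\right) \left(-52\right) + 116 = 4 \cdot 2 \cdot 3 \cdot 9 \left(-52\right) + 116 = 8 \cdot 3 \left(-468\right) + 116 = 24 \left(-468\right) + 116 = -11232 + 116 = -11116$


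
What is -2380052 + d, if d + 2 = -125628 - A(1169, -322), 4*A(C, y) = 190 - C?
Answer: -10021749/4 ≈ -2.5054e+6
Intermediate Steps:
A(C, y) = 95/2 - C/4 (A(C, y) = (190 - C)/4 = 95/2 - C/4)
d = -501541/4 (d = -2 + (-125628 - (95/2 - ¼*1169)) = -2 + (-125628 - (95/2 - 1169/4)) = -2 + (-125628 - 1*(-979/4)) = -2 + (-125628 + 979/4) = -2 - 501533/4 = -501541/4 ≈ -1.2539e+5)
-2380052 + d = -2380052 - 501541/4 = -10021749/4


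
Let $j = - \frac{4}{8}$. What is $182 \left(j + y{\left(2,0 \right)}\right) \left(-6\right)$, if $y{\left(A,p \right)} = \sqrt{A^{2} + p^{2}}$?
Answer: $-1638$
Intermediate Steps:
$j = - \frac{1}{2}$ ($j = \left(-4\right) \frac{1}{8} = - \frac{1}{2} \approx -0.5$)
$182 \left(j + y{\left(2,0 \right)}\right) \left(-6\right) = 182 \left(- \frac{1}{2} + \sqrt{2^{2} + 0^{2}}\right) \left(-6\right) = 182 \left(- \frac{1}{2} + \sqrt{4 + 0}\right) \left(-6\right) = 182 \left(- \frac{1}{2} + \sqrt{4}\right) \left(-6\right) = 182 \left(- \frac{1}{2} + 2\right) \left(-6\right) = 182 \cdot \frac{3}{2} \left(-6\right) = 182 \left(-9\right) = -1638$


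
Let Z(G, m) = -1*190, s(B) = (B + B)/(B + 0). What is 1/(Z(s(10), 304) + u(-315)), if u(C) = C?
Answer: -1/505 ≈ -0.0019802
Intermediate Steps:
s(B) = 2 (s(B) = (2*B)/B = 2)
Z(G, m) = -190
1/(Z(s(10), 304) + u(-315)) = 1/(-190 - 315) = 1/(-505) = -1/505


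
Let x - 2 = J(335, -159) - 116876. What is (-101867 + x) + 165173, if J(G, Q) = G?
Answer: -53233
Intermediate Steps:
x = -116539 (x = 2 + (335 - 116876) = 2 - 116541 = -116539)
(-101867 + x) + 165173 = (-101867 - 116539) + 165173 = -218406 + 165173 = -53233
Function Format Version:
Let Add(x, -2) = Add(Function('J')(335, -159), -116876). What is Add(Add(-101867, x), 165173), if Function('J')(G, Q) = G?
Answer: -53233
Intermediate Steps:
x = -116539 (x = Add(2, Add(335, -116876)) = Add(2, -116541) = -116539)
Add(Add(-101867, x), 165173) = Add(Add(-101867, -116539), 165173) = Add(-218406, 165173) = -53233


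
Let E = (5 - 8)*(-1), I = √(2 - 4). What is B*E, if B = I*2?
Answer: 6*I*√2 ≈ 8.4853*I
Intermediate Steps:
I = I*√2 (I = √(-2) = I*√2 ≈ 1.4142*I)
B = 2*I*√2 (B = (I*√2)*2 = 2*I*√2 ≈ 2.8284*I)
E = 3 (E = -3*(-1) = 3)
B*E = (2*I*√2)*3 = 6*I*√2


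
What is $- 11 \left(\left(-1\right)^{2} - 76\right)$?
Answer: $825$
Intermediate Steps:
$- 11 \left(\left(-1\right)^{2} - 76\right) = - 11 \left(1 - 76\right) = \left(-11\right) \left(-75\right) = 825$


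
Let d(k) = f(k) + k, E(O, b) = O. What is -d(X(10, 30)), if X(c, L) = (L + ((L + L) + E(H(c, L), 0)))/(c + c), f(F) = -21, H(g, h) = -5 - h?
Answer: 73/4 ≈ 18.250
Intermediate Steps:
X(c, L) = (-5 + 2*L)/(2*c) (X(c, L) = (L + ((L + L) + (-5 - L)))/(c + c) = (L + (2*L + (-5 - L)))/((2*c)) = (L + (-5 + L))*(1/(2*c)) = (-5 + 2*L)*(1/(2*c)) = (-5 + 2*L)/(2*c))
d(k) = -21 + k
-d(X(10, 30)) = -(-21 + (-5/2 + 30)/10) = -(-21 + (⅒)*(55/2)) = -(-21 + 11/4) = -1*(-73/4) = 73/4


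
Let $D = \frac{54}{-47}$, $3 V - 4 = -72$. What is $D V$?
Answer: $\frac{1224}{47} \approx 26.043$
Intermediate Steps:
$V = - \frac{68}{3}$ ($V = \frac{4}{3} + \frac{1}{3} \left(-72\right) = \frac{4}{3} - 24 = - \frac{68}{3} \approx -22.667$)
$D = - \frac{54}{47}$ ($D = 54 \left(- \frac{1}{47}\right) = - \frac{54}{47} \approx -1.1489$)
$D V = \left(- \frac{54}{47}\right) \left(- \frac{68}{3}\right) = \frac{1224}{47}$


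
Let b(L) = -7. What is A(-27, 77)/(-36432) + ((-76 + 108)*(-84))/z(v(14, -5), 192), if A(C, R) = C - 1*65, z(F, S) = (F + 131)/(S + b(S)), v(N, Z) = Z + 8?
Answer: -98461373/26532 ≈ -3711.0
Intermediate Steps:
v(N, Z) = 8 + Z
z(F, S) = (131 + F)/(-7 + S) (z(F, S) = (F + 131)/(S - 7) = (131 + F)/(-7 + S))
A(C, R) = -65 + C (A(C, R) = C - 65 = -65 + C)
A(-27, 77)/(-36432) + ((-76 + 108)*(-84))/z(v(14, -5), 192) = (-65 - 27)/(-36432) + ((-76 + 108)*(-84))/(((131 + (8 - 5))/(-7 + 192))) = -92*(-1/36432) + (32*(-84))/(((131 + 3)/185)) = 1/396 - 2688/((1/185)*134) = 1/396 - 2688/134/185 = 1/396 - 2688*185/134 = 1/396 - 248640/67 = -98461373/26532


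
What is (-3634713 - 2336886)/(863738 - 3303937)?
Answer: 5971599/2440199 ≈ 2.4472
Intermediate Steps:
(-3634713 - 2336886)/(863738 - 3303937) = -5971599/(-2440199) = -5971599*(-1/2440199) = 5971599/2440199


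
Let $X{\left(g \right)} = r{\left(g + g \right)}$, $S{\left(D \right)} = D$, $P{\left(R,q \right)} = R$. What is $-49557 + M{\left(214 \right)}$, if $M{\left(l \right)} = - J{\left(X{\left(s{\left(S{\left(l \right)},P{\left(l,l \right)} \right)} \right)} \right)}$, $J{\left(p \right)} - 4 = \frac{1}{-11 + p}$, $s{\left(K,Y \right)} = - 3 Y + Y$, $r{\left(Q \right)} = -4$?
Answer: $- \frac{743414}{15} \approx -49561.0$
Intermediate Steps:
$s{\left(K,Y \right)} = - 2 Y$
$X{\left(g \right)} = -4$
$J{\left(p \right)} = 4 + \frac{1}{-11 + p}$
$M{\left(l \right)} = - \frac{59}{15}$ ($M{\left(l \right)} = - \frac{-43 + 4 \left(-4\right)}{-11 - 4} = - \frac{-43 - 16}{-15} = - \frac{\left(-1\right) \left(-59\right)}{15} = \left(-1\right) \frac{59}{15} = - \frac{59}{15}$)
$-49557 + M{\left(214 \right)} = -49557 - \frac{59}{15} = - \frac{743414}{15}$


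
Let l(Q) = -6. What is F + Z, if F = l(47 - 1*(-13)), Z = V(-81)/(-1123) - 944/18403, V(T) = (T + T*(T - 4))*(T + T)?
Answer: 20159610418/20666569 ≈ 975.47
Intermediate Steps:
V(T) = 2*T*(T + T*(-4 + T)) (V(T) = (T + T*(-4 + T))*(2*T) = 2*T*(T + T*(-4 + T)))
Z = 20283609832/20666569 (Z = (2*(-81)**2*(-3 - 81))/(-1123) - 944/18403 = (2*6561*(-84))*(-1/1123) - 944*1/18403 = -1102248*(-1/1123) - 944/18403 = 1102248/1123 - 944/18403 = 20283609832/20666569 ≈ 981.47)
F = -6
F + Z = -6 + 20283609832/20666569 = 20159610418/20666569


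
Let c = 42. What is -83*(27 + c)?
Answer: -5727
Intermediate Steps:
-83*(27 + c) = -83*(27 + 42) = -83*69 = -5727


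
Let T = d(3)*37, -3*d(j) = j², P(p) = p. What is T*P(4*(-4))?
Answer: 1776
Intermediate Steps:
d(j) = -j²/3
T = -111 (T = -⅓*3²*37 = -⅓*9*37 = -3*37 = -111)
T*P(4*(-4)) = -444*(-4) = -111*(-16) = 1776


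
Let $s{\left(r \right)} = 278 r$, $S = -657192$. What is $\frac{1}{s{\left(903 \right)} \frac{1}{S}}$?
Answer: $- \frac{788}{301} \approx -2.6179$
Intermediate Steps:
$\frac{1}{s{\left(903 \right)} \frac{1}{S}} = \frac{1}{278 \cdot 903 \frac{1}{-657192}} = \frac{1}{251034 \left(- \frac{1}{657192}\right)} = \frac{1}{- \frac{301}{788}} = - \frac{788}{301}$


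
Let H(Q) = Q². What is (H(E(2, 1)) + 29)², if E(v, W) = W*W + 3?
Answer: 2025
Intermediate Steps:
E(v, W) = 3 + W² (E(v, W) = W² + 3 = 3 + W²)
(H(E(2, 1)) + 29)² = ((3 + 1²)² + 29)² = ((3 + 1)² + 29)² = (4² + 29)² = (16 + 29)² = 45² = 2025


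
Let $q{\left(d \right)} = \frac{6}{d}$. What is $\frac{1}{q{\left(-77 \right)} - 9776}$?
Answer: $- \frac{77}{752758} \approx -0.00010229$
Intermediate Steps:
$\frac{1}{q{\left(-77 \right)} - 9776} = \frac{1}{\frac{6}{-77} - 9776} = \frac{1}{6 \left(- \frac{1}{77}\right) - 9776} = \frac{1}{- \frac{6}{77} - 9776} = \frac{1}{- \frac{752758}{77}} = - \frac{77}{752758}$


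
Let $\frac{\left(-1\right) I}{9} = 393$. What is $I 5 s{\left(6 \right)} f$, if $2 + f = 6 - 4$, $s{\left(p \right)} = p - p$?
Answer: $0$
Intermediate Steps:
$I = -3537$ ($I = \left(-9\right) 393 = -3537$)
$s{\left(p \right)} = 0$
$f = 0$ ($f = -2 + \left(6 - 4\right) = -2 + 2 = 0$)
$I 5 s{\left(6 \right)} f = - 3537 \cdot 5 \cdot 0 \cdot 0 = - 3537 \cdot 0 \cdot 0 = \left(-3537\right) 0 = 0$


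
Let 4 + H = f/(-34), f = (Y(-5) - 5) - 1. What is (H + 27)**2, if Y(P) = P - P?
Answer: 155236/289 ≈ 537.15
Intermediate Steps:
Y(P) = 0
f = -6 (f = (0 - 5) - 1 = -5 - 1 = -6)
H = -65/17 (H = -4 - 6/(-34) = -4 - 6*(-1/34) = -4 + 3/17 = -65/17 ≈ -3.8235)
(H + 27)**2 = (-65/17 + 27)**2 = (394/17)**2 = 155236/289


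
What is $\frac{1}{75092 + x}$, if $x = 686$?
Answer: $\frac{1}{75778} \approx 1.3196 \cdot 10^{-5}$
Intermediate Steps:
$\frac{1}{75092 + x} = \frac{1}{75092 + 686} = \frac{1}{75778}$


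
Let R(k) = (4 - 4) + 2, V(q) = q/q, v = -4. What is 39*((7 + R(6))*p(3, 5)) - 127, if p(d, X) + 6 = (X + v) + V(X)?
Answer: -1531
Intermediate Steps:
V(q) = 1
R(k) = 2 (R(k) = 0 + 2 = 2)
p(d, X) = -9 + X (p(d, X) = -6 + ((X - 4) + 1) = -6 + ((-4 + X) + 1) = -6 + (-3 + X) = -9 + X)
39*((7 + R(6))*p(3, 5)) - 127 = 39*((7 + 2)*(-9 + 5)) - 127 = 39*(9*(-4)) - 127 = 39*(-36) - 127 = -1404 - 127 = -1531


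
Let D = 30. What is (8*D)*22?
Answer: 5280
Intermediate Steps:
(8*D)*22 = (8*30)*22 = 240*22 = 5280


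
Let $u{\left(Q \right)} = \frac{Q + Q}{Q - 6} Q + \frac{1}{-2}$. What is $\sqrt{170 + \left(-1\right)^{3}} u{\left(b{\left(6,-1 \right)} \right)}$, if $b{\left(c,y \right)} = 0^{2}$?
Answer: $- \frac{13}{2} \approx -6.5$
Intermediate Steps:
$b{\left(c,y \right)} = 0$
$u{\left(Q \right)} = - \frac{1}{2} + \frac{2 Q^{2}}{-6 + Q}$ ($u{\left(Q \right)} = \frac{2 Q}{-6 + Q} Q - \frac{1}{2} = \frac{2 Q^{2}}{-6 + Q} - \frac{1}{2} = - \frac{1}{2} + \frac{2 Q^{2}}{-6 + Q}$)
$\sqrt{170 + \left(-1\right)^{3}} u{\left(b{\left(6,-1 \right)} \right)} = \sqrt{170 + \left(-1\right)^{3}} \frac{6 - 0 + 4 \cdot 0^{2}}{2 \left(-6 + 0\right)} = \sqrt{170 - 1} \frac{6 + 0 + 4 \cdot 0}{2 \left(-6\right)} = \sqrt{169} \cdot \frac{1}{2} \left(- \frac{1}{6}\right) \left(6 + 0 + 0\right) = 13 \cdot \frac{1}{2} \left(- \frac{1}{6}\right) 6 = 13 \left(- \frac{1}{2}\right) = - \frac{13}{2}$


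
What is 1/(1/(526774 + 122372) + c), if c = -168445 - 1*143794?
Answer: -649146/202688697893 ≈ -3.2027e-6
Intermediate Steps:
c = -312239 (c = -168445 - 143794 = -312239)
1/(1/(526774 + 122372) + c) = 1/(1/(526774 + 122372) - 312239) = 1/(1/649146 - 312239) = 1/(-202688697893/649146) = -649146/202688697893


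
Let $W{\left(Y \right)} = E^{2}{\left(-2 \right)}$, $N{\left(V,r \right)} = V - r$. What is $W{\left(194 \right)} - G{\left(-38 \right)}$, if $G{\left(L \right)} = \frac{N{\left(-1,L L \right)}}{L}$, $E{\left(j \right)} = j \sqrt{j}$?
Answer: $- \frac{1749}{38} \approx -46.026$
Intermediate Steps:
$E{\left(j \right)} = j^{\frac{3}{2}}$
$W{\left(Y \right)} = -8$ ($W{\left(Y \right)} = \left(\left(-2\right)^{\frac{3}{2}}\right)^{2} = \left(- 2 i \sqrt{2}\right)^{2} = -8$)
$G{\left(L \right)} = \frac{-1 - L^{2}}{L}$ ($G{\left(L \right)} = \frac{-1 - L L}{L} = \frac{-1 - L^{2}}{L}$)
$W{\left(194 \right)} - G{\left(-38 \right)} = -8 - \left(\left(-1\right) \left(-38\right) - \frac{1}{-38}\right) = -8 - \left(38 - - \frac{1}{38}\right) = -8 - \left(38 + \frac{1}{38}\right) = -8 - \frac{1445}{38} = - \frac{1749}{38}$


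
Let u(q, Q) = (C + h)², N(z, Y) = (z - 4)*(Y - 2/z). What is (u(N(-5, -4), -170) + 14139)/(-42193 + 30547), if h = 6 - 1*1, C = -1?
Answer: -14155/11646 ≈ -1.2154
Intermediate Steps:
h = 5 (h = 6 - 1 = 5)
N(z, Y) = (-4 + z)*(Y - 2/z)
u(q, Q) = 16 (u(q, Q) = (-1 + 5)² = 4² = 16)
(u(N(-5, -4), -170) + 14139)/(-42193 + 30547) = (16 + 14139)/(-42193 + 30547) = 14155/(-11646) = 14155*(-1/11646) = -14155/11646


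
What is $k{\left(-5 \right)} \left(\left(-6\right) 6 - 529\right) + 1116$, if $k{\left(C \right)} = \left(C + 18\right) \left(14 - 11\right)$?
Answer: $-20919$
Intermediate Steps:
$k{\left(C \right)} = 54 + 3 C$ ($k{\left(C \right)} = \left(18 + C\right) 3 = 54 + 3 C$)
$k{\left(-5 \right)} \left(\left(-6\right) 6 - 529\right) + 1116 = \left(54 + 3 \left(-5\right)\right) \left(\left(-6\right) 6 - 529\right) + 1116 = \left(54 - 15\right) \left(-36 - 529\right) + 1116 = 39 \left(-565\right) + 1116 = -22035 + 1116 = -20919$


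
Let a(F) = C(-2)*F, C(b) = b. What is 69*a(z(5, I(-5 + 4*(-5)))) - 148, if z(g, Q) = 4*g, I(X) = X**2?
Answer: -2908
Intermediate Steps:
a(F) = -2*F
69*a(z(5, I(-5 + 4*(-5)))) - 148 = 69*(-8*5) - 148 = 69*(-2*20) - 148 = 69*(-40) - 148 = -2760 - 148 = -2908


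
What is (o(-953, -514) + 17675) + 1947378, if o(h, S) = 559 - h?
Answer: 1966565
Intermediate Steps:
(o(-953, -514) + 17675) + 1947378 = ((559 - 1*(-953)) + 17675) + 1947378 = ((559 + 953) + 17675) + 1947378 = (1512 + 17675) + 1947378 = 19187 + 1947378 = 1966565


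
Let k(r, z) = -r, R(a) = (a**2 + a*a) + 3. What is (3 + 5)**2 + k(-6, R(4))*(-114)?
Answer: -620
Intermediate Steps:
R(a) = 3 + 2*a**2 (R(a) = (a**2 + a**2) + 3 = 2*a**2 + 3 = 3 + 2*a**2)
(3 + 5)**2 + k(-6, R(4))*(-114) = (3 + 5)**2 - 1*(-6)*(-114) = 8**2 + 6*(-114) = 64 - 684 = -620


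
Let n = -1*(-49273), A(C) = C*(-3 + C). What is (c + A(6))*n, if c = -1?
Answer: 837641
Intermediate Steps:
n = 49273
(c + A(6))*n = (-1 + 6*(-3 + 6))*49273 = (-1 + 6*3)*49273 = (-1 + 18)*49273 = 17*49273 = 837641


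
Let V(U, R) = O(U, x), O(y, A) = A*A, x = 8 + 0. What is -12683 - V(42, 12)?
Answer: -12747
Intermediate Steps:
x = 8
O(y, A) = A**2
V(U, R) = 64 (V(U, R) = 8**2 = 64)
-12683 - V(42, 12) = -12683 - 1*64 = -12683 - 64 = -12747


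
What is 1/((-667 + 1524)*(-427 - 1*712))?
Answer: -1/976123 ≈ -1.0245e-6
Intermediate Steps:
1/((-667 + 1524)*(-427 - 1*712)) = 1/(857*(-427 - 712)) = 1/(857*(-1139)) = 1/(-976123) = -1/976123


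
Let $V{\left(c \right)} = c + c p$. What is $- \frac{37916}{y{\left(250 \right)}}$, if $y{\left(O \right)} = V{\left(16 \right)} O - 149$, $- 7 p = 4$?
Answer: $- \frac{265412}{10957} \approx -24.223$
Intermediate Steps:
$p = - \frac{4}{7}$ ($p = \left(- \frac{1}{7}\right) 4 = - \frac{4}{7} \approx -0.57143$)
$V{\left(c \right)} = \frac{3 c}{7}$ ($V{\left(c \right)} = c + c \left(- \frac{4}{7}\right) = c - \frac{4 c}{7} = \frac{3 c}{7}$)
$y{\left(O \right)} = -149 + \frac{48 O}{7}$ ($y{\left(O \right)} = \frac{3}{7} \cdot 16 O - 149 = \frac{48 O}{7} - 149 = -149 + \frac{48 O}{7}$)
$- \frac{37916}{y{\left(250 \right)}} = - \frac{37916}{-149 + \frac{48}{7} \cdot 250} = - \frac{37916}{-149 + \frac{12000}{7}} = - \frac{37916}{\frac{10957}{7}} = \left(-37916\right) \frac{7}{10957} = - \frac{265412}{10957}$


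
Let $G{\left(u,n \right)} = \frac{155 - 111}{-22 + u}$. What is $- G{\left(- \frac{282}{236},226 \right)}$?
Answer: $\frac{5192}{2737} \approx 1.897$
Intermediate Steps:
$G{\left(u,n \right)} = \frac{44}{-22 + u}$
$- G{\left(- \frac{282}{236},226 \right)} = - \frac{44}{-22 - \frac{282}{236}} = - \frac{44}{-22 - \frac{141}{118}} = - \frac{44}{- \frac{2737}{118}} = - \frac{44 \left(-118\right)}{2737} = \left(-1\right) \left(- \frac{5192}{2737}\right) = \frac{5192}{2737}$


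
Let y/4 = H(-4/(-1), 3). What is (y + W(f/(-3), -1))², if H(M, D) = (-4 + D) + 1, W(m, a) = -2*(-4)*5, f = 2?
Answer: 1600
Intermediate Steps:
W(m, a) = 40 (W(m, a) = 8*5 = 40)
H(M, D) = -3 + D
y = 0 (y = 4*(-3 + 3) = 4*0 = 0)
(y + W(f/(-3), -1))² = (0 + 40)² = 40² = 1600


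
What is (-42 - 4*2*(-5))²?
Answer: 4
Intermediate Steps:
(-42 - 4*2*(-5))² = (-42 - 8*(-5))² = (-42 + 40)² = (-2)² = 4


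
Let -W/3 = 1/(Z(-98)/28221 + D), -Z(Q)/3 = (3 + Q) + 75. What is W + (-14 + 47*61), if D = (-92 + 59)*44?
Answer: 38968995453/13658944 ≈ 2853.0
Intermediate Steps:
Z(Q) = -234 - 3*Q (Z(Q) = -3*((3 + Q) + 75) = -3*(78 + Q) = -234 - 3*Q)
D = -1452 (D = -33*44 = -1452)
W = 28221/13658944 (W = -3/((-234 - 3*(-98))/28221 - 1452) = -3/((-234 + 294)*(1/28221) - 1452) = -3/(60*(1/28221) - 1452) = -3/(20/9407 - 1452) = -3/(-13658944/9407) = -3*(-9407/13658944) = 28221/13658944 ≈ 0.0020661)
W + (-14 + 47*61) = 28221/13658944 + (-14 + 47*61) = 28221/13658944 + (-14 + 2867) = 28221/13658944 + 2853 = 38968995453/13658944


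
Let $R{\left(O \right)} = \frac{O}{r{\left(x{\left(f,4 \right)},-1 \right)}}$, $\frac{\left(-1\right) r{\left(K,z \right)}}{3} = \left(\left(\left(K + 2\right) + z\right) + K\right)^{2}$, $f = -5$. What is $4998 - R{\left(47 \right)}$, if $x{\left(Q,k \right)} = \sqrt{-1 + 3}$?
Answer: $\frac{245043}{49} - \frac{188 \sqrt{2}}{147} \approx 4999.1$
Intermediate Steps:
$x{\left(Q,k \right)} = \sqrt{2}$
$r{\left(K,z \right)} = - 3 \left(2 + z + 2 K\right)^{2}$ ($r{\left(K,z \right)} = - 3 \left(\left(\left(K + 2\right) + z\right) + K\right)^{2} = - 3 \left(\left(\left(2 + K\right) + z\right) + K\right)^{2} = - 3 \left(\left(2 + K + z\right) + K\right)^{2} = - 3 \left(2 + z + 2 K\right)^{2}$)
$R{\left(O \right)} = - \frac{O}{3 \left(1 + 2 \sqrt{2}\right)^{2}}$ ($R{\left(O \right)} = \frac{O}{\left(-3\right) \left(2 - 1 + 2 \sqrt{2}\right)^{2}} = \frac{O}{\left(-3\right) \left(1 + 2 \sqrt{2}\right)^{2}} = O \left(- \frac{1}{3 \left(1 + 2 \sqrt{2}\right)^{2}}\right) = - \frac{O}{3 \left(1 + 2 \sqrt{2}\right)^{2}}$)
$4998 - R{\left(47 \right)} = 4998 - \left(\left(- \frac{3}{49}\right) 47 + \frac{4}{147} \cdot 47 \sqrt{2}\right) = 4998 - \left(- \frac{141}{49} + \frac{188 \sqrt{2}}{147}\right) = 4998 + \left(\frac{141}{49} - \frac{188 \sqrt{2}}{147}\right) = \frac{245043}{49} - \frac{188 \sqrt{2}}{147}$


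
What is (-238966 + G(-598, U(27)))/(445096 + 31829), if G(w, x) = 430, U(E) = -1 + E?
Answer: -79512/158975 ≈ -0.50015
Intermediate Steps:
(-238966 + G(-598, U(27)))/(445096 + 31829) = (-238966 + 430)/(445096 + 31829) = -238536/476925 = -238536*1/476925 = -79512/158975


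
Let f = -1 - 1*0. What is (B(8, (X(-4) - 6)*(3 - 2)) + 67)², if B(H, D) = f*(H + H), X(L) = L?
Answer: 2601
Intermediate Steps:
f = -1 (f = -1 + 0 = -1)
B(H, D) = -2*H (B(H, D) = -(H + H) = -2*H)
(B(8, (X(-4) - 6)*(3 - 2)) + 67)² = (-2*8 + 67)² = (-16 + 67)² = 51² = 2601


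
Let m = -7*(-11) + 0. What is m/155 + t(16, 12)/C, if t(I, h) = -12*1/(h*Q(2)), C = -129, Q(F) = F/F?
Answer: 10088/19995 ≈ 0.50453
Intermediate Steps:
Q(F) = 1
m = 77 (m = 77 + 0 = 77)
t(I, h) = -12/h
m/155 + t(16, 12)/C = 77/155 - 12/12/(-129) = 77*(1/155) - 12*1/12*(-1/129) = 77/155 - 1*(-1/129) = 77/155 + 1/129 = 10088/19995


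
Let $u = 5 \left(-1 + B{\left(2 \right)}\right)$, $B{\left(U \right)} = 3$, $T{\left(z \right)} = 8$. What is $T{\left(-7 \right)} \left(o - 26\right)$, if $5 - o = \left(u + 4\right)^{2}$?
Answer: $-1736$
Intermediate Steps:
$u = 10$ ($u = 5 \left(-1 + 3\right) = 5 \cdot 2 = 10$)
$o = -191$ ($o = 5 - \left(10 + 4\right)^{2} = 5 - 14^{2} = 5 - 196 = -191$)
$T{\left(-7 \right)} \left(o - 26\right) = 8 \left(-191 - 26\right) = 8 \left(-217\right) = -1736$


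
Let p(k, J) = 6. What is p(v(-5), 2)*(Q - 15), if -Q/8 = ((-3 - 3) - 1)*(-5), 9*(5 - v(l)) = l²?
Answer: -1770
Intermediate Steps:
v(l) = 5 - l²/9
Q = -280 (Q = -8*((-3 - 3) - 1)*(-5) = -8*(-6 - 1)*(-5) = -(-56)*(-5) = -8*35 = -280)
p(v(-5), 2)*(Q - 15) = 6*(-280 - 15) = 6*(-295) = -1770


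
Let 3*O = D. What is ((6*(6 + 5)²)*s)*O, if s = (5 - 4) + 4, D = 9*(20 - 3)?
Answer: 185130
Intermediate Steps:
D = 153 (D = 9*17 = 153)
O = 51 (O = (⅓)*153 = 51)
s = 5 (s = 1 + 4 = 5)
((6*(6 + 5)²)*s)*O = ((6*(6 + 5)²)*5)*51 = ((6*11²)*5)*51 = ((6*121)*5)*51 = (726*5)*51 = 3630*51 = 185130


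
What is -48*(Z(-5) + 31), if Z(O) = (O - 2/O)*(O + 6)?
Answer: -6336/5 ≈ -1267.2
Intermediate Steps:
Z(O) = (6 + O)*(O - 2/O) (Z(O) = (O - 2/O)*(6 + O) = (6 + O)*(O - 2/O))
-48*(Z(-5) + 31) = -48*((-2 + (-5)² - 12/(-5) + 6*(-5)) + 31) = -48*((-2 + 25 - 12*(-⅕) - 30) + 31) = -48*((-2 + 25 + 12/5 - 30) + 31) = -48*(-23/5 + 31) = -48*132/5 = -6336/5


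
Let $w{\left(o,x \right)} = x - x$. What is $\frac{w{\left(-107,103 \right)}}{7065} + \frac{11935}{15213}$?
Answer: $\frac{1085}{1383} \approx 0.78453$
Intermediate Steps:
$w{\left(o,x \right)} = 0$
$\frac{w{\left(-107,103 \right)}}{7065} + \frac{11935}{15213} = \frac{0}{7065} + \frac{11935}{15213} = 0 \cdot \frac{1}{7065} + 11935 \cdot \frac{1}{15213} = 0 + \frac{1085}{1383} = \frac{1085}{1383}$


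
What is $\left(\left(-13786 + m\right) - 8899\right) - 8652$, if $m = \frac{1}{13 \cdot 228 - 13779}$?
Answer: $- \frac{338909656}{10815} \approx -31337.0$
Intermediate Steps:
$m = - \frac{1}{10815}$ ($m = \frac{1}{2964 - 13779} = \frac{1}{-10815} = - \frac{1}{10815} \approx -9.2464 \cdot 10^{-5}$)
$\left(\left(-13786 + m\right) - 8899\right) - 8652 = \left(\left(-13786 - \frac{1}{10815}\right) - 8899\right) - 8652 = \left(- \frac{149095591}{10815} - 8899\right) - 8652 = - \frac{245338276}{10815} - 8652 = - \frac{338909656}{10815}$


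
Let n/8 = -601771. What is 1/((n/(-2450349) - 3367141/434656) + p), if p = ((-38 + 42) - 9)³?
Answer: -1065058894944/139290525444001 ≈ -0.0076463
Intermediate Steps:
n = -4814168 (n = 8*(-601771) = -4814168)
p = -125 (p = (4 - 9)³ = (-5)³ = -125)
1/((n/(-2450349) - 3367141/434656) + p) = 1/((-4814168/(-2450349) - 3367141/434656) - 125) = 1/((-4814168*(-1/2450349) - 3367141*1/434656) - 125) = 1/((4814168/2450349 - 3367141/434656) - 125) = 1/(-6158163576001/1065058894944 - 125) = 1/(-139290525444001/1065058894944) = -1065058894944/139290525444001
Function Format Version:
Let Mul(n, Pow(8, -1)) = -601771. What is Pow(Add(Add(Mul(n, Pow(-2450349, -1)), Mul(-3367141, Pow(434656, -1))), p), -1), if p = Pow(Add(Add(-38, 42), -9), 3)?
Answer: Rational(-1065058894944, 139290525444001) ≈ -0.0076463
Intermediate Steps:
n = -4814168 (n = Mul(8, -601771) = -4814168)
p = -125 (p = Pow(Add(4, -9), 3) = Pow(-5, 3) = -125)
Pow(Add(Add(Mul(n, Pow(-2450349, -1)), Mul(-3367141, Pow(434656, -1))), p), -1) = Pow(Add(Add(Mul(-4814168, Pow(-2450349, -1)), Mul(-3367141, Pow(434656, -1))), -125), -1) = Pow(Add(Add(Mul(-4814168, Rational(-1, 2450349)), Mul(-3367141, Rational(1, 434656))), -125), -1) = Pow(Add(Add(Rational(4814168, 2450349), Rational(-3367141, 434656)), -125), -1) = Pow(Add(Rational(-6158163576001, 1065058894944), -125), -1) = Pow(Rational(-139290525444001, 1065058894944), -1) = Rational(-1065058894944, 139290525444001)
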